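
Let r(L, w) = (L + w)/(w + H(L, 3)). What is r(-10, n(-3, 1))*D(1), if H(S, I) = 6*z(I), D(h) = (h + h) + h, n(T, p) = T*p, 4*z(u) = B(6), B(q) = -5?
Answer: 26/7 ≈ 3.7143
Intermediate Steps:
z(u) = -5/4 (z(u) = (¼)*(-5) = -5/4)
D(h) = 3*h (D(h) = 2*h + h = 3*h)
H(S, I) = -15/2 (H(S, I) = 6*(-5/4) = -15/2)
r(L, w) = (L + w)/(-15/2 + w) (r(L, w) = (L + w)/(w - 15/2) = (L + w)/(-15/2 + w))
r(-10, n(-3, 1))*D(1) = (2*(-10 - 3*1)/(-15 + 2*(-3*1)))*(3*1) = (2*(-10 - 3)/(-15 + 2*(-3)))*3 = (2*(-13)/(-15 - 6))*3 = (2*(-13)/(-21))*3 = (2*(-1/21)*(-13))*3 = (26/21)*3 = 26/7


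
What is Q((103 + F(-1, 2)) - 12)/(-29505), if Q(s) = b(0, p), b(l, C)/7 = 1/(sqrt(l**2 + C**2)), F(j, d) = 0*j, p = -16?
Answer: -1/67440 ≈ -1.4828e-5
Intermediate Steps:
F(j, d) = 0
b(l, C) = 7/sqrt(C**2 + l**2) (b(l, C) = 7/(sqrt(l**2 + C**2)) = 7/(sqrt(C**2 + l**2)) = 7/sqrt(C**2 + l**2))
Q(s) = 7/16 (Q(s) = 7/sqrt((-16)**2 + 0**2) = 7/sqrt(256 + 0) = 7/sqrt(256) = 7*(1/16) = 7/16)
Q((103 + F(-1, 2)) - 12)/(-29505) = (7/16)/(-29505) = (7/16)*(-1/29505) = -1/67440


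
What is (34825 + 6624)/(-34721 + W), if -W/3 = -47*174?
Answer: -41449/10187 ≈ -4.0688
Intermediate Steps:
W = 24534 (W = -(-141)*174 = -3*(-8178) = 24534)
(34825 + 6624)/(-34721 + W) = (34825 + 6624)/(-34721 + 24534) = 41449/(-10187) = 41449*(-1/10187) = -41449/10187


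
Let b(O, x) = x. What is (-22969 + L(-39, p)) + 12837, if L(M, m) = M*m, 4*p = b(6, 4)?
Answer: -10171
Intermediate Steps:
p = 1 (p = (¼)*4 = 1)
(-22969 + L(-39, p)) + 12837 = (-22969 - 39*1) + 12837 = (-22969 - 39) + 12837 = -23008 + 12837 = -10171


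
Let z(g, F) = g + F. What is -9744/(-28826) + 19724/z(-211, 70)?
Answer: -1397020/10011 ≈ -139.55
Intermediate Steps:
z(g, F) = F + g
-9744/(-28826) + 19724/z(-211, 70) = -9744/(-28826) + 19724/(70 - 211) = -9744*(-1/28826) + 19724/(-141) = 24/71 + 19724*(-1/141) = 24/71 - 19724/141 = -1397020/10011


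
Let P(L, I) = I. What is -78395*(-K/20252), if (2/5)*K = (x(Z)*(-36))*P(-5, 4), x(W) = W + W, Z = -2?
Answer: 28222200/5063 ≈ 5574.2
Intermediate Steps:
x(W) = 2*W
K = 1440 (K = 5*(((2*(-2))*(-36))*4)/2 = 5*(-4*(-36)*4)/2 = 5*(144*4)/2 = (5/2)*576 = 1440)
-78395*(-K/20252) = -78395/((-20252/1440)) = -78395/((-20252*1/1440)) = -78395/(-5063/360) = -78395*(-360/5063) = 28222200/5063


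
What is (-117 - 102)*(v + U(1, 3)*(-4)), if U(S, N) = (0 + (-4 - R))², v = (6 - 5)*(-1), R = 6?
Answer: 87819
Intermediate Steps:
v = -1 (v = 1*(-1) = -1)
U(S, N) = 100 (U(S, N) = (0 + (-4 - 1*6))² = (0 + (-4 - 6))² = (0 - 10)² = (-10)² = 100)
(-117 - 102)*(v + U(1, 3)*(-4)) = (-117 - 102)*(-1 + 100*(-4)) = -219*(-1 - 400) = -219*(-401) = 87819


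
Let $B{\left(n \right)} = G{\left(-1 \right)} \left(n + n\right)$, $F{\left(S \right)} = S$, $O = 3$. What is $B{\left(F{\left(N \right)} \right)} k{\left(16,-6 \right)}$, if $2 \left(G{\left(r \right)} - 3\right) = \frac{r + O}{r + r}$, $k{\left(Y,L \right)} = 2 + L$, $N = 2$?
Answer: $-40$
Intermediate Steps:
$G{\left(r \right)} = 3 + \frac{3 + r}{4 r}$ ($G{\left(r \right)} = 3 + \frac{\left(r + 3\right) \frac{1}{r + r}}{2} = 3 + \frac{\left(3 + r\right) \frac{1}{2 r}}{2} = 3 + \frac{\frac{1}{2} \frac{1}{r} \left(3 + r\right)}{2} = 3 + \frac{3 + r}{4 r}$)
$B{\left(n \right)} = 5 n$ ($B{\left(n \right)} = \frac{3 + 13 \left(-1\right)}{4 \left(-1\right)} \left(n + n\right) = \frac{1}{4} \left(-1\right) \left(3 - 13\right) 2 n = \frac{1}{4} \left(-1\right) \left(-10\right) 2 n = \frac{5 \cdot 2 n}{2} = 5 n$)
$B{\left(F{\left(N \right)} \right)} k{\left(16,-6 \right)} = 5 \cdot 2 \left(2 - 6\right) = 10 \left(-4\right) = -40$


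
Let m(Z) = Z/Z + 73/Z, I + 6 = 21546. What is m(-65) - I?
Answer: -1400108/65 ≈ -21540.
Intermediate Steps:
I = 21540 (I = -6 + 21546 = 21540)
m(Z) = 1 + 73/Z
m(-65) - I = (73 - 65)/(-65) - 1*21540 = -1/65*8 - 21540 = -8/65 - 21540 = -1400108/65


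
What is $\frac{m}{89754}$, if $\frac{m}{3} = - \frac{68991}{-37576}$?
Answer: $\frac{1131}{18429488} \approx 6.1369 \cdot 10^{-5}$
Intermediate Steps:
$m = \frac{3393}{616}$ ($m = 3 \left(- \frac{68991}{-37576}\right) = 3 \left(\left(-68991\right) \left(- \frac{1}{37576}\right)\right) = 3 \cdot \frac{1131}{616} = \frac{3393}{616} \approx 5.5081$)
$\frac{m}{89754} = \frac{3393}{616 \cdot 89754} = \frac{3393}{616} \cdot \frac{1}{89754} = \frac{1131}{18429488}$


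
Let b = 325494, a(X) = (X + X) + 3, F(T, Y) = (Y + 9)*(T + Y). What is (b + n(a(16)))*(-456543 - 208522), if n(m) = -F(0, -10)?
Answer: -216468016460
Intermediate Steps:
F(T, Y) = (9 + Y)*(T + Y)
a(X) = 3 + 2*X (a(X) = 2*X + 3 = 3 + 2*X)
n(m) = -10 (n(m) = -((-10)**2 + 9*0 + 9*(-10) + 0*(-10)) = -(100 + 0 - 90 + 0) = -1*10 = -10)
(b + n(a(16)))*(-456543 - 208522) = (325494 - 10)*(-456543 - 208522) = 325484*(-665065) = -216468016460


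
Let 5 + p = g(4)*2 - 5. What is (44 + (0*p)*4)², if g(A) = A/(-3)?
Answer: 1936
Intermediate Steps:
g(A) = -A/3 (g(A) = A*(-⅓) = -A/3)
p = -38/3 (p = -5 + (-⅓*4*2 - 5) = -5 + (-4/3*2 - 5) = -5 + (-8/3 - 5) = -5 - 23/3 = -38/3 ≈ -12.667)
(44 + (0*p)*4)² = (44 + (0*(-38/3))*4)² = (44 + 0*4)² = (44 + 0)² = 44² = 1936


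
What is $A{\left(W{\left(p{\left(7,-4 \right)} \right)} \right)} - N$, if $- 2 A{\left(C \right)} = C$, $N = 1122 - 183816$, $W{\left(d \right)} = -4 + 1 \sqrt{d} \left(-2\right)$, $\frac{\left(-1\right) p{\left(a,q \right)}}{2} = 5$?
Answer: $182696 + i \sqrt{10} \approx 1.827 \cdot 10^{5} + 3.1623 i$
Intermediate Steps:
$p{\left(a,q \right)} = -10$ ($p{\left(a,q \right)} = \left(-2\right) 5 = -10$)
$W{\left(d \right)} = -4 - 2 \sqrt{d}$ ($W{\left(d \right)} = -4 + \sqrt{d} \left(-2\right) = -4 - 2 \sqrt{d}$)
$N = -182694$ ($N = 1122 - 183816 = -182694$)
$A{\left(C \right)} = - \frac{C}{2}$
$A{\left(W{\left(p{\left(7,-4 \right)} \right)} \right)} - N = - \frac{-4 - 2 \sqrt{-10}}{2} - -182694 = - \frac{-4 - 2 i \sqrt{10}}{2} + 182694 = \left(2 + i \sqrt{10}\right) + 182694 = 182696 + i \sqrt{10}$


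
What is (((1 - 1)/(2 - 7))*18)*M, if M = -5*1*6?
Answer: 0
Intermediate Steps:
M = -30 (M = -5*6 = -30)
(((1 - 1)/(2 - 7))*18)*M = (((1 - 1)/(2 - 7))*18)*(-30) = ((0/(-5))*18)*(-30) = ((0*(-⅕))*18)*(-30) = (0*18)*(-30) = 0*(-30) = 0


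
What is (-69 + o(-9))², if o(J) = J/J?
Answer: 4624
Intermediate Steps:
o(J) = 1
(-69 + o(-9))² = (-69 + 1)² = (-68)² = 4624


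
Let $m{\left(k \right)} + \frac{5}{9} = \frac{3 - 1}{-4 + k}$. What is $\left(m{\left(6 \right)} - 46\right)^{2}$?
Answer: $\frac{168100}{81} \approx 2075.3$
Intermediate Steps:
$m{\left(k \right)} = - \frac{5}{9} + \frac{2}{-4 + k}$ ($m{\left(k \right)} = - \frac{5}{9} + \frac{3 - 1}{-4 + k} = - \frac{5}{9} + \frac{2}{-4 + k}$)
$\left(m{\left(6 \right)} - 46\right)^{2} = \left(\frac{38 - 30}{9 \left(-4 + 6\right)} - 46\right)^{2} = \left(\frac{38 - 30}{9 \cdot 2} - 46\right)^{2} = \left(\frac{1}{9} \cdot \frac{1}{2} \cdot 8 - 46\right)^{2} = \left(\frac{4}{9} - 46\right)^{2} = \left(- \frac{410}{9}\right)^{2} = \frac{168100}{81}$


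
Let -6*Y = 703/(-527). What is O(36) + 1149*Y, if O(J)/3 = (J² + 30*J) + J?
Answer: 7895993/1054 ≈ 7491.5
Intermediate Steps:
O(J) = 3*J² + 93*J (O(J) = 3*((J² + 30*J) + J) = 3*(J² + 31*J) = 3*J² + 93*J)
Y = 703/3162 (Y = -703/(6*(-527)) = -703*(-1)/(6*527) = -⅙*(-703/527) = 703/3162 ≈ 0.22233)
O(36) + 1149*Y = 3*36*(31 + 36) + 1149*(703/3162) = 3*36*67 + 269249/1054 = 7236 + 269249/1054 = 7895993/1054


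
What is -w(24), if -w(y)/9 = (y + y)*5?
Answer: 2160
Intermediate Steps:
w(y) = -90*y (w(y) = -9*(y + y)*5 = -9*2*y*5 = -90*y)
-w(24) = -(-90)*24 = -1*(-2160) = 2160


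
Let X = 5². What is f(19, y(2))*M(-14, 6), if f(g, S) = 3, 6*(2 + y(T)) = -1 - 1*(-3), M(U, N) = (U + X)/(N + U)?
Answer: -33/8 ≈ -4.1250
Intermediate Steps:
X = 25
M(U, N) = (25 + U)/(N + U) (M(U, N) = (U + 25)/(N + U) = (25 + U)/(N + U))
y(T) = -5/3 (y(T) = -2 + (-1 - 1*(-3))/6 = -2 + (-1 + 3)/6 = -2 + (⅙)*2 = -2 + ⅓ = -5/3)
f(19, y(2))*M(-14, 6) = 3*((25 - 14)/(6 - 14)) = 3*(11/(-8)) = 3*(-⅛*11) = 3*(-11/8) = -33/8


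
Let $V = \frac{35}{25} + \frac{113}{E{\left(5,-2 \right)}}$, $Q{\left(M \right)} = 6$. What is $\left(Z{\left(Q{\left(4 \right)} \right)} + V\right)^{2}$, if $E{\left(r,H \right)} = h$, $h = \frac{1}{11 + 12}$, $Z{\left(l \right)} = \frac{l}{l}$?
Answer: $\frac{169182049}{25} \approx 6.7673 \cdot 10^{6}$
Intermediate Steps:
$Z{\left(l \right)} = 1$
$h = \frac{1}{23} \approx 0.043478$
$E{\left(r,H \right)} = \frac{1}{23}$
$V = \frac{13002}{5}$ ($V = \frac{35}{25} + 113 \frac{1}{\frac{1}{23}} = 35 \cdot \frac{1}{25} + 113 \cdot 23 = \frac{7}{5} + 2599 = \frac{13002}{5} \approx 2600.4$)
$\left(Z{\left(Q{\left(4 \right)} \right)} + V\right)^{2} = \left(1 + \frac{13002}{5}\right)^{2} = \left(\frac{13007}{5}\right)^{2} = \frac{169182049}{25}$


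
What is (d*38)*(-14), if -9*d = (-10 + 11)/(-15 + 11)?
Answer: -133/9 ≈ -14.778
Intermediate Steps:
d = 1/36 (d = -(-10 + 11)/(9*(-15 + 11)) = -1/(9*(-4)) = -(-1)/(9*4) = -1/9*(-1/4) = 1/36 ≈ 0.027778)
(d*38)*(-14) = ((1/36)*38)*(-14) = (19/18)*(-14) = -133/9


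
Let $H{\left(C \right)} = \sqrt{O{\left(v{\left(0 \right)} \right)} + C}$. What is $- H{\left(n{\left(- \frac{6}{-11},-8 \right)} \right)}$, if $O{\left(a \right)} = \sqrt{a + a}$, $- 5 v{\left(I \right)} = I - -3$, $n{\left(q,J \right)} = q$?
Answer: $- \frac{\sqrt{1650 + 605 i \sqrt{30}}}{55} \approx -0.94053 - 0.58236 i$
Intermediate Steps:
$v{\left(I \right)} = - \frac{3}{5} - \frac{I}{5}$ ($v{\left(I \right)} = - \frac{I - -3}{5} = - \frac{I + 3}{5} = - \frac{3 + I}{5} = - \frac{3}{5} - \frac{I}{5}$)
$O{\left(a \right)} = \sqrt{2} \sqrt{a}$ ($O{\left(a \right)} = \sqrt{2 a} = \sqrt{2} \sqrt{a}$)
$H{\left(C \right)} = \sqrt{C + \frac{i \sqrt{30}}{5}}$ ($H{\left(C \right)} = \sqrt{\sqrt{2} \sqrt{- \frac{3}{5} - 0} + C} = \sqrt{\sqrt{2} \sqrt{- \frac{3}{5} + 0} + C} = \sqrt{\sqrt{2} \sqrt{- \frac{3}{5}} + C} = \sqrt{\sqrt{2} \frac{i \sqrt{15}}{5} + C} = \sqrt{\frac{i \sqrt{30}}{5} + C} = \sqrt{C + \frac{i \sqrt{30}}{5}}$)
$- H{\left(n{\left(- \frac{6}{-11},-8 \right)} \right)} = - \frac{\sqrt{25 \left(- \frac{6}{-11}\right) + 5 i \sqrt{30}}}{5} = - \frac{\sqrt{25 \left(\left(-6\right) \left(- \frac{1}{11}\right)\right) + 5 i \sqrt{30}}}{5} = - \frac{\sqrt{25 \cdot \frac{6}{11} + 5 i \sqrt{30}}}{5} = - \frac{\sqrt{\frac{150}{11} + 5 i \sqrt{30}}}{5}$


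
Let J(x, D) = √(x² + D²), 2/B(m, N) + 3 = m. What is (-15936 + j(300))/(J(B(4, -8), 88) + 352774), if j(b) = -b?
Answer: -715954833/15556185916 + 4059*√1937/15556185916 ≈ -0.046012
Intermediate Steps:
B(m, N) = 2/(-3 + m)
J(x, D) = √(D² + x²)
(-15936 + j(300))/(J(B(4, -8), 88) + 352774) = (-15936 - 1*300)/(√(88² + (2/(-3 + 4))²) + 352774) = (-15936 - 300)/(√(7744 + (2/1)²) + 352774) = -16236/(√(7744 + (2*1)²) + 352774) = -16236/(√(7744 + 2²) + 352774) = -16236/(√(7744 + 4) + 352774) = -16236/(√7748 + 352774) = -16236/(2*√1937 + 352774) = -16236/(352774 + 2*√1937)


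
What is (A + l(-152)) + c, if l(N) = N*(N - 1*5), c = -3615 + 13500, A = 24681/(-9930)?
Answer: 111700963/3310 ≈ 33747.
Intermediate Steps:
A = -8227/3310 (A = 24681*(-1/9930) = -8227/3310 ≈ -2.4855)
c = 9885
l(N) = N*(-5 + N) (l(N) = N*(N - 5) = N*(-5 + N))
(A + l(-152)) + c = (-8227/3310 - 152*(-5 - 152)) + 9885 = (-8227/3310 - 152*(-157)) + 9885 = (-8227/3310 + 23864) + 9885 = 78981613/3310 + 9885 = 111700963/3310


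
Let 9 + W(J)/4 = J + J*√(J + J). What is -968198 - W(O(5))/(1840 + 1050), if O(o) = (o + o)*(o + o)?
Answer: -1399046292/1445 - 400*√2/289 ≈ -9.6820e+5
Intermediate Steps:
O(o) = 4*o² (O(o) = (2*o)*(2*o) = 4*o²)
W(J) = -36 + 4*J + 4*√2*J^(3/2) (W(J) = -36 + 4*(J + J*√(J + J)) = -36 + 4*(J + J*√(2*J)) = -36 + 4*(J + J*(√2*√J)) = -36 + 4*(J + √2*J^(3/2)) = -36 + (4*J + 4*√2*J^(3/2)) = -36 + 4*J + 4*√2*J^(3/2))
-968198 - W(O(5))/(1840 + 1050) = -968198 - (-36 + 4*(4*5²) + 4*√2*(4*5²)^(3/2))/(1840 + 1050) = -968198 - (-36 + 4*(4*25) + 4*√2*(4*25)^(3/2))/2890 = -968198 - (-36 + 4*100 + 4*√2*100^(3/2))/2890 = -968198 - (-36 + 400 + 4*√2*1000)/2890 = -968198 - (-36 + 400 + 4000*√2)/2890 = -968198 - (364 + 4000*√2)/2890 = -968198 - (182/1445 + 400*√2/289) = -968198 + (-182/1445 - 400*√2/289) = -1399046292/1445 - 400*√2/289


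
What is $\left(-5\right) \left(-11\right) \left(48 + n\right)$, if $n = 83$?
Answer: $7205$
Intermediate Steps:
$\left(-5\right) \left(-11\right) \left(48 + n\right) = \left(-5\right) \left(-11\right) \left(48 + 83\right) = 55 \cdot 131 = 7205$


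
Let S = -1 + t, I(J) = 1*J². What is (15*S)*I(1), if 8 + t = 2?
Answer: -105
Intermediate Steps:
t = -6 (t = -8 + 2 = -6)
I(J) = J²
S = -7 (S = -1 - 6 = -7)
(15*S)*I(1) = (15*(-7))*1² = -105*1 = -105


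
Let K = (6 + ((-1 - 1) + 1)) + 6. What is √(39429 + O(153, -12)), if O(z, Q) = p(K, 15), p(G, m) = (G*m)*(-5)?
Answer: 2*√9651 ≈ 196.48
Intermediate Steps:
K = 11 (K = (6 + (-2 + 1)) + 6 = (6 - 1) + 6 = 5 + 6 = 11)
p(G, m) = -5*G*m
O(z, Q) = -825 (O(z, Q) = -5*11*15 = -825)
√(39429 + O(153, -12)) = √(39429 - 825) = √38604 = 2*√9651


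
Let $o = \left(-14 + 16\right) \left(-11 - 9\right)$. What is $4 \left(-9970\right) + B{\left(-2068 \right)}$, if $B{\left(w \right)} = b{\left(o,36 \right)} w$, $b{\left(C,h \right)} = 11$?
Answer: $-62628$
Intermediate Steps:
$o = -40$ ($o = 2 \left(-20\right) = -40$)
$B{\left(w \right)} = 11 w$
$4 \left(-9970\right) + B{\left(-2068 \right)} = 4 \left(-9970\right) + 11 \left(-2068\right) = -39880 - 22748 = -62628$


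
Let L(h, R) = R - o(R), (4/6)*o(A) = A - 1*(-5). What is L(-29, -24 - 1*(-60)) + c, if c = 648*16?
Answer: 20685/2 ≈ 10343.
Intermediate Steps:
o(A) = 15/2 + 3*A/2 (o(A) = 3*(A - 1*(-5))/2 = 3*(A + 5)/2 = 3*(5 + A)/2 = 15/2 + 3*A/2)
c = 10368
L(h, R) = -15/2 - R/2 (L(h, R) = R - (15/2 + 3*R/2) = R + (-15/2 - 3*R/2) = -15/2 - R/2)
L(-29, -24 - 1*(-60)) + c = (-15/2 - (-24 - 1*(-60))/2) + 10368 = (-15/2 - (-24 + 60)/2) + 10368 = (-15/2 - 1/2*36) + 10368 = (-15/2 - 18) + 10368 = -51/2 + 10368 = 20685/2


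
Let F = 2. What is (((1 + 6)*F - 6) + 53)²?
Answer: 3721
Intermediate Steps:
(((1 + 6)*F - 6) + 53)² = (((1 + 6)*2 - 6) + 53)² = ((7*2 - 6) + 53)² = ((14 - 6) + 53)² = (8 + 53)² = 61² = 3721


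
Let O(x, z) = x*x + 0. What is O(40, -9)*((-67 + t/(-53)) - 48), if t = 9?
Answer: -9766400/53 ≈ -1.8427e+5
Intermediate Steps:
O(x, z) = x² (O(x, z) = x² + 0 = x²)
O(40, -9)*((-67 + t/(-53)) - 48) = 40²*((-67 + 9/(-53)) - 48) = 1600*((-67 + 9*(-1/53)) - 48) = 1600*((-67 - 9/53) - 48) = 1600*(-3560/53 - 48) = 1600*(-6104/53) = -9766400/53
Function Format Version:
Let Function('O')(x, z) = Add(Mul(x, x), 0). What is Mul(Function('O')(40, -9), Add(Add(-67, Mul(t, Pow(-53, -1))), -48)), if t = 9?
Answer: Rational(-9766400, 53) ≈ -1.8427e+5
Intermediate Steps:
Function('O')(x, z) = Pow(x, 2) (Function('O')(x, z) = Add(Pow(x, 2), 0) = Pow(x, 2))
Mul(Function('O')(40, -9), Add(Add(-67, Mul(t, Pow(-53, -1))), -48)) = Mul(Pow(40, 2), Add(Add(-67, Mul(9, Pow(-53, -1))), -48)) = Mul(1600, Add(Add(-67, Mul(9, Rational(-1, 53))), -48)) = Mul(1600, Add(Add(-67, Rational(-9, 53)), -48)) = Mul(1600, Add(Rational(-3560, 53), -48)) = Mul(1600, Rational(-6104, 53)) = Rational(-9766400, 53)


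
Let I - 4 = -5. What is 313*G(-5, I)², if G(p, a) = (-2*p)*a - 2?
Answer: 45072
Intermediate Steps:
I = -1 (I = 4 - 5 = -1)
G(p, a) = -2 - 2*a*p (G(p, a) = -2*a*p - 2 = -2 - 2*a*p)
313*G(-5, I)² = 313*(-2 - 2*(-1)*(-5))² = 313*(-2 - 10)² = 313*(-12)² = 313*144 = 45072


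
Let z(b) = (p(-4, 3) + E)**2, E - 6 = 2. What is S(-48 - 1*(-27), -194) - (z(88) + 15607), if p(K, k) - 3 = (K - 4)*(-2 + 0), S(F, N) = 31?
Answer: -16305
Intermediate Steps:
E = 8 (E = 6 + 2 = 8)
p(K, k) = 11 - 2*K (p(K, k) = 3 + (K - 4)*(-2 + 0) = 3 + (-4 + K)*(-2) = 3 + (8 - 2*K) = 11 - 2*K)
z(b) = 729 (z(b) = ((11 - 2*(-4)) + 8)**2 = ((11 + 8) + 8)**2 = (19 + 8)**2 = 27**2 = 729)
S(-48 - 1*(-27), -194) - (z(88) + 15607) = 31 - (729 + 15607) = 31 - 1*16336 = 31 - 16336 = -16305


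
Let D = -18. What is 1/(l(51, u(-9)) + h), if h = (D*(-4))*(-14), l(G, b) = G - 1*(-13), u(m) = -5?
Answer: -1/944 ≈ -0.0010593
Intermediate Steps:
l(G, b) = 13 + G (l(G, b) = G + 13 = 13 + G)
h = -1008 (h = -18*(-4)*(-14) = 72*(-14) = -1008)
1/(l(51, u(-9)) + h) = 1/((13 + 51) - 1008) = 1/(64 - 1008) = 1/(-944) = -1/944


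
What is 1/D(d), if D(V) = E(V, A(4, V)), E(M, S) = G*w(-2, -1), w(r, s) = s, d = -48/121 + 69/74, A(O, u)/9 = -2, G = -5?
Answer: ⅕ ≈ 0.20000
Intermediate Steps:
A(O, u) = -18 (A(O, u) = 9*(-2) = -18)
d = 4797/8954 (d = -48*1/121 + 69*(1/74) = -48/121 + 69/74 = 4797/8954 ≈ 0.53574)
E(M, S) = 5 (E(M, S) = -5*(-1) = 5)
D(V) = 5
1/D(d) = 1/5 = ⅕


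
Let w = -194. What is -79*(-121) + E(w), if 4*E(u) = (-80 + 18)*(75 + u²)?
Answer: -1149923/2 ≈ -5.7496e+5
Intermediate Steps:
E(u) = -2325/2 - 31*u²/2 (E(u) = ((-80 + 18)*(75 + u²))/4 = (-62*(75 + u²))/4 = (-4650 - 62*u²)/4 = -2325/2 - 31*u²/2)
-79*(-121) + E(w) = -79*(-121) + (-2325/2 - 31/2*(-194)²) = 9559 + (-2325/2 - 31/2*37636) = 9559 + (-2325/2 - 583358) = 9559 - 1169041/2 = -1149923/2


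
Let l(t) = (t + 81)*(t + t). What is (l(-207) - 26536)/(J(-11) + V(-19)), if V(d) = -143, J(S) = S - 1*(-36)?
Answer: -12814/59 ≈ -217.19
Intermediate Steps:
J(S) = 36 + S (J(S) = S + 36 = 36 + S)
l(t) = 2*t*(81 + t) (l(t) = (81 + t)*(2*t) = 2*t*(81 + t))
(l(-207) - 26536)/(J(-11) + V(-19)) = (2*(-207)*(81 - 207) - 26536)/((36 - 11) - 143) = (2*(-207)*(-126) - 26536)/(25 - 143) = (52164 - 26536)/(-118) = 25628*(-1/118) = -12814/59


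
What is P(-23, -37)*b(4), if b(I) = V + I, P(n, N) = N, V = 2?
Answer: -222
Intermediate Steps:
b(I) = 2 + I
P(-23, -37)*b(4) = -37*(2 + 4) = -37*6 = -222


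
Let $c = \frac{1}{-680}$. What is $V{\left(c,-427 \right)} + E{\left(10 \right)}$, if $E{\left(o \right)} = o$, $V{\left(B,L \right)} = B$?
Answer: $\frac{6799}{680} \approx 9.9985$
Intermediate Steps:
$c = - \frac{1}{680} \approx -0.0014706$
$V{\left(c,-427 \right)} + E{\left(10 \right)} = - \frac{1}{680} + 10 = \frac{6799}{680}$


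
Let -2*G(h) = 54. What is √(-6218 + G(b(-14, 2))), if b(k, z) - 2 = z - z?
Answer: I*√6245 ≈ 79.025*I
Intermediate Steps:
b(k, z) = 2 (b(k, z) = 2 + (z - z) = 2 + 0 = 2)
G(h) = -27 (G(h) = -½*54 = -27)
√(-6218 + G(b(-14, 2))) = √(-6218 - 27) = √(-6245) = I*√6245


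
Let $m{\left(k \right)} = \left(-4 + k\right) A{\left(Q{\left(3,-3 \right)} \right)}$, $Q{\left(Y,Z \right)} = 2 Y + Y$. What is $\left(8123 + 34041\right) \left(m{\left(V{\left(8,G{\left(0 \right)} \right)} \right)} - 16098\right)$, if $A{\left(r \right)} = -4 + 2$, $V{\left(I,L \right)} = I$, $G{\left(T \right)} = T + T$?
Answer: $-679093384$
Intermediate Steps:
$G{\left(T \right)} = 2 T$
$Q{\left(Y,Z \right)} = 3 Y$
$A{\left(r \right)} = -2$
$m{\left(k \right)} = 8 - 2 k$ ($m{\left(k \right)} = \left(-4 + k\right) \left(-2\right) = 8 - 2 k$)
$\left(8123 + 34041\right) \left(m{\left(V{\left(8,G{\left(0 \right)} \right)} \right)} - 16098\right) = \left(8123 + 34041\right) \left(\left(8 - 16\right) - 16098\right) = 42164 \left(\left(8 - 16\right) - 16098\right) = 42164 \left(-8 - 16098\right) = 42164 \left(-16106\right) = -679093384$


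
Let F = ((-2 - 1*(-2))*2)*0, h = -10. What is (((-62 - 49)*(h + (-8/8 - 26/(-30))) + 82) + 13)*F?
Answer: 0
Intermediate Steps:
F = 0 (F = ((-2 + 2)*2)*0 = (0*2)*0 = 0*0 = 0)
(((-62 - 49)*(h + (-8/8 - 26/(-30))) + 82) + 13)*F = (((-62 - 49)*(-10 + (-8/8 - 26/(-30))) + 82) + 13)*0 = ((-111*(-10 + (-8*⅛ - 26*(-1/30))) + 82) + 13)*0 = ((-111*(-10 + (-1 + 13/15)) + 82) + 13)*0 = ((-111*(-10 - 2/15) + 82) + 13)*0 = ((-111*(-152/15) + 82) + 13)*0 = ((5624/5 + 82) + 13)*0 = (6034/5 + 13)*0 = (6099/5)*0 = 0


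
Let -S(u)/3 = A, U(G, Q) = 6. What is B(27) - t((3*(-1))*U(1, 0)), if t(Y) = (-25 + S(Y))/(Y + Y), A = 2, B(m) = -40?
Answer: -1471/36 ≈ -40.861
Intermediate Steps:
S(u) = -6 (S(u) = -3*2 = -6)
t(Y) = -31/(2*Y) (t(Y) = (-25 - 6)/(Y + Y) = -31*1/(2*Y) = -31/(2*Y))
B(27) - t((3*(-1))*U(1, 0)) = -40 - (-31)/(2*((3*(-1))*6)) = -40 - (-31)/(2*((-3*6))) = -40 - (-31)/(2*(-18)) = -40 - (-31)*(-1)/(2*18) = -40 - 1*31/36 = -40 - 31/36 = -1471/36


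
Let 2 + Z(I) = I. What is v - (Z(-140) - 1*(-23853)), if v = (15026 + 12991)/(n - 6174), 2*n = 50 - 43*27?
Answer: -319182383/13459 ≈ -23715.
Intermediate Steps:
Z(I) = -2 + I
n = -1111/2 (n = (50 - 43*27)/2 = (50 - 1161)/2 = (1/2)*(-1111) = -1111/2 ≈ -555.50)
v = -56034/13459 (v = (15026 + 12991)/(-1111/2 - 6174) = 28017/(-13459/2) = 28017*(-2/13459) = -56034/13459 ≈ -4.1633)
v - (Z(-140) - 1*(-23853)) = -56034/13459 - ((-2 - 140) - 1*(-23853)) = -56034/13459 - (-142 + 23853) = -56034/13459 - 1*23711 = -56034/13459 - 23711 = -319182383/13459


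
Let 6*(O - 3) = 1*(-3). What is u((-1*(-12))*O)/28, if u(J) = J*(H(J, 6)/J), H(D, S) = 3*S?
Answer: 9/14 ≈ 0.64286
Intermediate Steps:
O = 5/2 (O = 3 + (1*(-3))/6 = 3 + (1/6)*(-3) = 3 - 1/2 = 5/2 ≈ 2.5000)
u(J) = 18 (u(J) = J*((3*6)/J) = J*(18/J) = 18)
u((-1*(-12))*O)/28 = 18/28 = (1/28)*18 = 9/14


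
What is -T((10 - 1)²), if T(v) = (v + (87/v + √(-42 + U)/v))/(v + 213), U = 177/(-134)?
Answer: -1108/3969 - I*√86430/1063692 ≈ -0.27916 - 0.00027639*I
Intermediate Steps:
U = -177/134 (U = 177*(-1/134) = -177/134 ≈ -1.3209)
T(v) = (v + 87/v + 3*I*√86430/(134*v))/(213 + v) (T(v) = (v + (87/v + √(-42 - 177/134)/v))/(v + 213) = (v + (87/v + √(-5805/134)/v))/(213 + v) = (v + (87/v + (3*I*√86430/134)/v))/(213 + v) = (v + (87/v + 3*I*√86430/(134*v)))/(213 + v) = (v + 87/v + 3*I*√86430/(134*v))/(213 + v))
-T((10 - 1)²) = -(87 + ((10 - 1)²)² + 3*I*√86430/134)/(((10 - 1)²)*(213 + (10 - 1)²)) = -(87 + (9²)² + 3*I*√86430/134)/((9²)*(213 + 9²)) = -(87 + 81² + 3*I*√86430/134)/(81*(213 + 81)) = -(87 + 6561 + 3*I*√86430/134)/(81*294) = -(6648 + 3*I*√86430/134)/(81*294) = -(1108/3969 + I*√86430/1063692) = -1108/3969 - I*√86430/1063692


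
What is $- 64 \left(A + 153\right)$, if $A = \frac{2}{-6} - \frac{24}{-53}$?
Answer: $- \frac{1558144}{159} \approx -9799.6$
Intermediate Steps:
$A = \frac{19}{159}$ ($A = 2 \left(- \frac{1}{6}\right) - - \frac{24}{53} = - \frac{1}{3} + \frac{24}{53} = \frac{19}{159} \approx 0.1195$)
$- 64 \left(A + 153\right) = - 64 \left(\frac{19}{159} + 153\right) = \left(-64\right) \frac{24346}{159} = - \frac{1558144}{159}$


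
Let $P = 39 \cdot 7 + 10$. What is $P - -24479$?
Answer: $24762$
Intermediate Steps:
$P = 283$ ($P = 273 + 10 = 283$)
$P - -24479 = 283 - -24479 = 283 + 24479 = 24762$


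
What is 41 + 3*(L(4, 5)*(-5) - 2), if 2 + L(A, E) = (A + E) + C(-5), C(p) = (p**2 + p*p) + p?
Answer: -745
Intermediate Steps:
C(p) = p + 2*p**2 (C(p) = (p**2 + p**2) + p = 2*p**2 + p = p + 2*p**2)
L(A, E) = 43 + A + E (L(A, E) = -2 + ((A + E) - 5*(1 + 2*(-5))) = -2 + ((A + E) - 5*(1 - 10)) = -2 + ((A + E) - 5*(-9)) = -2 + ((A + E) + 45) = -2 + (45 + A + E) = 43 + A + E)
41 + 3*(L(4, 5)*(-5) - 2) = 41 + 3*((43 + 4 + 5)*(-5) - 2) = 41 + 3*(52*(-5) - 2) = 41 + 3*(-260 - 2) = 41 + 3*(-262) = 41 - 786 = -745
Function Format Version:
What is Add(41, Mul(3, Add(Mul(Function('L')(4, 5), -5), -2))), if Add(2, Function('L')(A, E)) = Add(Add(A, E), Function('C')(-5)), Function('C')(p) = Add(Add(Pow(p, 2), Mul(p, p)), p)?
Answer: -745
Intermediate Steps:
Function('C')(p) = Add(p, Mul(2, Pow(p, 2))) (Function('C')(p) = Add(Add(Pow(p, 2), Pow(p, 2)), p) = Add(Mul(2, Pow(p, 2)), p) = Add(p, Mul(2, Pow(p, 2))))
Function('L')(A, E) = Add(43, A, E) (Function('L')(A, E) = Add(-2, Add(Add(A, E), Mul(-5, Add(1, Mul(2, -5))))) = Add(-2, Add(Add(A, E), Mul(-5, Add(1, -10)))) = Add(-2, Add(Add(A, E), Mul(-5, -9))) = Add(-2, Add(Add(A, E), 45)) = Add(-2, Add(45, A, E)) = Add(43, A, E))
Add(41, Mul(3, Add(Mul(Function('L')(4, 5), -5), -2))) = Add(41, Mul(3, Add(Mul(Add(43, 4, 5), -5), -2))) = Add(41, Mul(3, Add(Mul(52, -5), -2))) = Add(41, Mul(3, Add(-260, -2))) = Add(41, Mul(3, -262)) = Add(41, -786) = -745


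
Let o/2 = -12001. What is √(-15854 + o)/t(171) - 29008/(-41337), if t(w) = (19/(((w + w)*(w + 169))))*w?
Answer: 29008/41337 + 2720*I*√2491/19 ≈ 0.70174 + 7145.0*I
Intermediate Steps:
o = -24002 (o = 2*(-12001) = -24002)
t(w) = 19/(2*(169 + w)) (t(w) = (19/(((2*w)*(169 + w))))*w = (19/((2*w*(169 + w))))*w = (19*(1/(2*w*(169 + w))))*w = (19/(2*w*(169 + w)))*w = 19/(2*(169 + w)))
√(-15854 + o)/t(171) - 29008/(-41337) = √(-15854 - 24002)/((19/(2*(169 + 171)))) - 29008/(-41337) = √(-39856)/(((19/2)/340)) - 29008*(-1/41337) = (4*I*√2491)/(((19/2)*(1/340))) + 29008/41337 = (4*I*√2491)/(19/680) + 29008/41337 = (4*I*√2491)*(680/19) + 29008/41337 = 2720*I*√2491/19 + 29008/41337 = 29008/41337 + 2720*I*√2491/19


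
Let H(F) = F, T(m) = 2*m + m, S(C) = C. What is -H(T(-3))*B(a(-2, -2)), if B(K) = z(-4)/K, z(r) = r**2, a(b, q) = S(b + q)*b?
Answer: 18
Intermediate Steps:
T(m) = 3*m
a(b, q) = b*(b + q) (a(b, q) = (b + q)*b = b*(b + q))
B(K) = 16/K (B(K) = (-4)**2/K = 16/K)
-H(T(-3))*B(a(-2, -2)) = -3*(-3)*16/((-2*(-2 - 2))) = -(-9)*16/((-2*(-4))) = -(-9)*16/8 = -(-9)*16*(1/8) = -(-9)*2 = -1*(-18) = 18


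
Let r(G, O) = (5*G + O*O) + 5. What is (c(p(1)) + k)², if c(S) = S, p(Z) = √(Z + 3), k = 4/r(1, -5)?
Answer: 5476/1225 ≈ 4.4702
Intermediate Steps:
r(G, O) = 5 + O² + 5*G (r(G, O) = (5*G + O²) + 5 = (O² + 5*G) + 5 = 5 + O² + 5*G)
k = 4/35 (k = 4/(5 + (-5)² + 5*1) = 4/(5 + 25 + 5) = 4/35 ≈ 0.11429)
p(Z) = √(3 + Z)
(c(p(1)) + k)² = (√(3 + 1) + 4/35)² = (√4 + 4/35)² = (2 + 4/35)² = (74/35)² = 5476/1225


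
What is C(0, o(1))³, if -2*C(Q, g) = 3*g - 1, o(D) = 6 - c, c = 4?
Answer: -125/8 ≈ -15.625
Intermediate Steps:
o(D) = 2 (o(D) = 6 - 1*4 = 6 - 4 = 2)
C(Q, g) = ½ - 3*g/2 (C(Q, g) = -(3*g - 1)/2 = -(-1 + 3*g)/2 = ½ - 3*g/2)
C(0, o(1))³ = (½ - 3/2*2)³ = (½ - 3)³ = (-5/2)³ = -125/8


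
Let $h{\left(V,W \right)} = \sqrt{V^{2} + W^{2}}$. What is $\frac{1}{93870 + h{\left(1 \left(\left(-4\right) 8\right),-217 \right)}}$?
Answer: $\frac{93870}{8811528787} - \frac{\sqrt{48113}}{8811528787} \approx 1.0628 \cdot 10^{-5}$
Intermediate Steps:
$\frac{1}{93870 + h{\left(1 \left(\left(-4\right) 8\right),-217 \right)}} = \frac{1}{93870 + \sqrt{\left(1 \left(\left(-4\right) 8\right)\right)^{2} + \left(-217\right)^{2}}} = \frac{1}{93870 + \sqrt{\left(1 \left(-32\right)\right)^{2} + 47089}} = \frac{1}{93870 + \sqrt{\left(-32\right)^{2} + 47089}} = \frac{1}{93870 + \sqrt{1024 + 47089}} = \frac{1}{93870 + \sqrt{48113}}$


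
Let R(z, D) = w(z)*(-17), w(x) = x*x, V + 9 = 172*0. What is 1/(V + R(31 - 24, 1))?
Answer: -1/842 ≈ -0.0011876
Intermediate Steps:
V = -9 (V = -9 + 172*0 = -9 + 0 = -9)
w(x) = x²
R(z, D) = -17*z² (R(z, D) = z²*(-17) = -17*z²)
1/(V + R(31 - 24, 1)) = 1/(-9 - 17*(31 - 24)²) = 1/(-9 - 17*7²) = 1/(-9 - 17*49) = 1/(-9 - 833) = 1/(-842) = -1/842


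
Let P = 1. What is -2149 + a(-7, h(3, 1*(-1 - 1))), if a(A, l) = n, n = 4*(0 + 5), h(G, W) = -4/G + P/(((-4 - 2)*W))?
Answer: -2129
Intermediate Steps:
h(G, W) = -4/G - 1/(6*W) (h(G, W) = -4/G + 1/((-4 - 2)*W) = -4/G + 1/(-6*W) = -4/G + 1*(-1/(6*W)) = -4/G - 1/(6*W))
n = 20 (n = 4*5 = 20)
a(A, l) = 20
-2149 + a(-7, h(3, 1*(-1 - 1))) = -2149 + 20 = -2129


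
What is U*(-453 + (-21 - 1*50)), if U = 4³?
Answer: -33536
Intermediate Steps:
U = 64
U*(-453 + (-21 - 1*50)) = 64*(-453 + (-21 - 1*50)) = 64*(-453 + (-21 - 50)) = 64*(-453 - 71) = 64*(-524) = -33536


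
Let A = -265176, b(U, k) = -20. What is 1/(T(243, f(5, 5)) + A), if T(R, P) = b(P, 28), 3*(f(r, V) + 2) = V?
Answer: -1/265196 ≈ -3.7708e-6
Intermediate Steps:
f(r, V) = -2 + V/3
T(R, P) = -20
1/(T(243, f(5, 5)) + A) = 1/(-20 - 265176) = 1/(-265196) = -1/265196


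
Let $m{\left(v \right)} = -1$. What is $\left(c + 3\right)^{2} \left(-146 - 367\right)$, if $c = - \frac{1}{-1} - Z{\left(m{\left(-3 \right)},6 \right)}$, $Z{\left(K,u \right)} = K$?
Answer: $-12825$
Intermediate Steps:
$c = 2$ ($c = - \frac{1}{-1} - -1 = \left(-1\right) \left(-1\right) + 1 = 1 + 1 = 2$)
$\left(c + 3\right)^{2} \left(-146 - 367\right) = \left(2 + 3\right)^{2} \left(-146 - 367\right) = 5^{2} \left(-513\right) = 25 \left(-513\right) = -12825$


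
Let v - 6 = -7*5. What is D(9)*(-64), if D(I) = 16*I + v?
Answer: -7360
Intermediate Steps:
v = -29 (v = 6 - 7*5 = 6 - 35 = -29)
D(I) = -29 + 16*I (D(I) = 16*I - 29 = -29 + 16*I)
D(9)*(-64) = (-29 + 16*9)*(-64) = (-29 + 144)*(-64) = 115*(-64) = -7360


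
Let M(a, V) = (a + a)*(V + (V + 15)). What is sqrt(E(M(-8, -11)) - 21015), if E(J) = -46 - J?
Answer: I*sqrt(21173) ≈ 145.51*I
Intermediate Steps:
M(a, V) = 2*a*(15 + 2*V) (M(a, V) = (2*a)*(V + (15 + V)) = (2*a)*(15 + 2*V) = 2*a*(15 + 2*V))
sqrt(E(M(-8, -11)) - 21015) = sqrt((-46 - 2*(-8)*(15 + 2*(-11))) - 21015) = sqrt((-46 - 2*(-8)*(15 - 22)) - 21015) = sqrt((-46 - 2*(-8)*(-7)) - 21015) = sqrt((-46 - 1*112) - 21015) = sqrt((-46 - 112) - 21015) = sqrt(-158 - 21015) = sqrt(-21173) = I*sqrt(21173)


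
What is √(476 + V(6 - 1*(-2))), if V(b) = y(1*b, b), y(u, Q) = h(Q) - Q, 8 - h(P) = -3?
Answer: √479 ≈ 21.886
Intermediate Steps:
h(P) = 11 (h(P) = 8 - 1*(-3) = 8 + 3 = 11)
y(u, Q) = 11 - Q
V(b) = 11 - b
√(476 + V(6 - 1*(-2))) = √(476 + (11 - (6 - 1*(-2)))) = √(476 + (11 - (6 + 2))) = √(476 + (11 - 1*8)) = √(476 + (11 - 8)) = √(476 + 3) = √479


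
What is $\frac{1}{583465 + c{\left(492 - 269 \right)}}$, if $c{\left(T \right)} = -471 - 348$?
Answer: $\frac{1}{582646} \approx 1.7163 \cdot 10^{-6}$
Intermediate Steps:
$c{\left(T \right)} = -819$ ($c{\left(T \right)} = -471 - 348 = -819$)
$\frac{1}{583465 + c{\left(492 - 269 \right)}} = \frac{1}{583465 - 819} = \frac{1}{582646}$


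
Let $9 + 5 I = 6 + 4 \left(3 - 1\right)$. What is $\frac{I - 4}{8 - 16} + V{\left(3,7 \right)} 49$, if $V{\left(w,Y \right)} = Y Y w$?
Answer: $\frac{57627}{8} \approx 7203.4$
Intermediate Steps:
$V{\left(w,Y \right)} = w Y^{2}$ ($V{\left(w,Y \right)} = Y^{2} w = w Y^{2}$)
$I = 1$ ($I = - \frac{9}{5} + \frac{6 + 4 \left(3 - 1\right)}{5} = - \frac{9}{5} + \frac{6 + 4 \cdot 2}{5} = - \frac{9}{5} + \frac{6 + 8}{5} = - \frac{9}{5} + \frac{1}{5} \cdot 14 = - \frac{9}{5} + \frac{14}{5} = 1$)
$\frac{I - 4}{8 - 16} + V{\left(3,7 \right)} 49 = \frac{1 - 4}{8 - 16} + 3 \cdot 7^{2} \cdot 49 = - \frac{3}{-8} + 3 \cdot 49 \cdot 49 = \left(-3\right) \left(- \frac{1}{8}\right) + 147 \cdot 49 = \frac{3}{8} + 7203 = \frac{57627}{8}$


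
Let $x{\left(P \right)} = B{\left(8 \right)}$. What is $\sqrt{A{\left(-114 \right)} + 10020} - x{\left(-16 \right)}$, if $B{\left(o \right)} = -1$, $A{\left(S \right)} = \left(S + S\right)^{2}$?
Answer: $1 + 2 \sqrt{15501} \approx 250.01$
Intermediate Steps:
$A{\left(S \right)} = 4 S^{2}$ ($A{\left(S \right)} = \left(2 S\right)^{2} = 4 S^{2}$)
$x{\left(P \right)} = -1$
$\sqrt{A{\left(-114 \right)} + 10020} - x{\left(-16 \right)} = \sqrt{4 \left(-114\right)^{2} + 10020} - -1 = \sqrt{4 \cdot 12996 + 10020} + 1 = \sqrt{51984 + 10020} + 1 = \sqrt{62004} + 1 = 2 \sqrt{15501} + 1 = 1 + 2 \sqrt{15501}$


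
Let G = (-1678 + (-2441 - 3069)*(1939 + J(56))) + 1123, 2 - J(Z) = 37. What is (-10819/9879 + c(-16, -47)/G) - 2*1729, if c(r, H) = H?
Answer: -358522991005282/103646467005 ≈ -3459.1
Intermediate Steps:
J(Z) = -35 (J(Z) = 2 - 1*37 = 2 - 37 = -35)
G = -10491595 (G = (-1678 + (-2441 - 3069)*(1939 - 35)) + 1123 = (-1678 - 5510*1904) + 1123 = (-1678 - 10491040) + 1123 = -10492718 + 1123 = -10491595)
(-10819/9879 + c(-16, -47)/G) - 2*1729 = (-10819/9879 - 47/(-10491595)) - 2*1729 = (-10819*1/9879 - 47*(-1/10491595)) - 1*3458 = (-10819/9879 + 47/10491595) - 3458 = -113508101992/103646467005 - 3458 = -358522991005282/103646467005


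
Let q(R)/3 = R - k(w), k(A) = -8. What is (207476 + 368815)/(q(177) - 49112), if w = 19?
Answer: -576291/48557 ≈ -11.868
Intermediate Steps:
q(R) = 24 + 3*R (q(R) = 3*(R - 1*(-8)) = 3*(R + 8) = 3*(8 + R) = 24 + 3*R)
(207476 + 368815)/(q(177) - 49112) = (207476 + 368815)/((24 + 3*177) - 49112) = 576291/((24 + 531) - 49112) = 576291/(555 - 49112) = 576291/(-48557) = 576291*(-1/48557) = -576291/48557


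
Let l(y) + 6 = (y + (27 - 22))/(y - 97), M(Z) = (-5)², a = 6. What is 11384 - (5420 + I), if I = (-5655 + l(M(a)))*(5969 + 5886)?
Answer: 805464703/12 ≈ 6.7122e+7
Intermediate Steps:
M(Z) = 25
l(y) = -6 + (5 + y)/(-97 + y) (l(y) = -6 + (y + (27 - 22))/(y - 97) = -6 + (y + 5)/(-97 + y) = -6 + (5 + y)/(-97 + y))
I = -805393135/12 (I = (-5655 + (587 - 5*25)/(-97 + 25))*(5969 + 5886) = (-5655 + (587 - 125)/(-72))*11855 = (-5655 - 1/72*462)*11855 = (-5655 - 77/12)*11855 = -67937/12*11855 = -805393135/12 ≈ -6.7116e+7)
11384 - (5420 + I) = 11384 - (5420 - 805393135/12) = 11384 - 1*(-805328095/12) = 11384 + 805328095/12 = 805464703/12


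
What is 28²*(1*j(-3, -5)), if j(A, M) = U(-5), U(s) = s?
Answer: -3920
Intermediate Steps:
j(A, M) = -5
28²*(1*j(-3, -5)) = 28²*(1*(-5)) = 784*(-5) = -3920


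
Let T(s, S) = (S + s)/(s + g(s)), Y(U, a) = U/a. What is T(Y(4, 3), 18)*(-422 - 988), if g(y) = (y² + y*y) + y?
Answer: -61335/14 ≈ -4381.1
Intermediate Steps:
g(y) = y + 2*y² (g(y) = (y² + y²) + y = 2*y² + y = y + 2*y²)
T(s, S) = (S + s)/(s + s*(1 + 2*s))
T(Y(4, 3), 18)*(-422 - 988) = ((18 + 4/3)/(2*((4/3))*(1 + 4/3)))*(-422 - 988) = ((18 + 4*(⅓))/(2*((4*(⅓)))*(1 + 4*(⅓))))*(-1410) = ((18 + 4/3)/(2*(4/3)*(1 + 4/3)))*(-1410) = ((½)*(¾)*(58/3)/(7/3))*(-1410) = ((½)*(¾)*(3/7)*(58/3))*(-1410) = (87/28)*(-1410) = -61335/14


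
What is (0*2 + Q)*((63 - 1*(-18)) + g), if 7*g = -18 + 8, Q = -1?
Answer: -557/7 ≈ -79.571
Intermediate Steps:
g = -10/7 (g = (-18 + 8)/7 = (1/7)*(-10) = -10/7 ≈ -1.4286)
(0*2 + Q)*((63 - 1*(-18)) + g) = (0*2 - 1)*((63 - 1*(-18)) - 10/7) = (0 - 1)*((63 + 18) - 10/7) = -(81 - 10/7) = -1*557/7 = -557/7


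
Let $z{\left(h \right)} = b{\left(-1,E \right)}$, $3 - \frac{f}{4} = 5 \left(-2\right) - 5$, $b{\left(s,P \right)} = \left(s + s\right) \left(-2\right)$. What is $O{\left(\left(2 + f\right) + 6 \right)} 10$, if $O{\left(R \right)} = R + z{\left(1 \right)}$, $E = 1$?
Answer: $840$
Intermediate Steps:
$b{\left(s,P \right)} = - 4 s$ ($b{\left(s,P \right)} = 2 s \left(-2\right) = - 4 s$)
$f = 72$ ($f = 12 - 4 \left(5 \left(-2\right) - 5\right) = 12 - 4 \left(-10 - 5\right) = 12 - -60 = 12 + 60 = 72$)
$z{\left(h \right)} = 4$ ($z{\left(h \right)} = \left(-4\right) \left(-1\right) = 4$)
$O{\left(R \right)} = 4 + R$ ($O{\left(R \right)} = R + 4 = 4 + R$)
$O{\left(\left(2 + f\right) + 6 \right)} 10 = \left(4 + \left(\left(2 + 72\right) + 6\right)\right) 10 = \left(4 + \left(74 + 6\right)\right) 10 = \left(4 + 80\right) 10 = 84 \cdot 10 = 840$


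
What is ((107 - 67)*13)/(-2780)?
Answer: -26/139 ≈ -0.18705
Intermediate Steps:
((107 - 67)*13)/(-2780) = (40*13)*(-1/2780) = 520*(-1/2780) = -26/139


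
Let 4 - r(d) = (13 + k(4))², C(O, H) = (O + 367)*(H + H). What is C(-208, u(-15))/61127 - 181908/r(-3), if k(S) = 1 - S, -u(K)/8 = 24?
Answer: 926135745/489016 ≈ 1893.9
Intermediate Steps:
u(K) = -192 (u(K) = -8*24 = -192)
C(O, H) = 2*H*(367 + O) (C(O, H) = (367 + O)*(2*H) = 2*H*(367 + O))
r(d) = -96 (r(d) = 4 - (13 + (1 - 1*4))² = 4 - (13 + (1 - 4))² = 4 - (13 - 3)² = 4 - 1*10² = 4 - 1*100 = 4 - 100 = -96)
C(-208, u(-15))/61127 - 181908/r(-3) = (2*(-192)*(367 - 208))/61127 - 181908/(-96) = (2*(-192)*159)*(1/61127) - 181908*(-1/96) = -61056*1/61127 + 15159/8 = -61056/61127 + 15159/8 = 926135745/489016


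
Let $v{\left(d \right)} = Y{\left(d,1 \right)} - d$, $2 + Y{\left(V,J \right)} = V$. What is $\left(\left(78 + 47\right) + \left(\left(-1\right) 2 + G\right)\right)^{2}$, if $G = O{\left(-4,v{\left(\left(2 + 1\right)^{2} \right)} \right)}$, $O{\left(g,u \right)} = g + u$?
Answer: $13689$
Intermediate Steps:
$Y{\left(V,J \right)} = -2 + V$
$v{\left(d \right)} = -2$ ($v{\left(d \right)} = \left(-2 + d\right) - d = -2$)
$G = -6$ ($G = -4 - 2 = -6$)
$\left(\left(78 + 47\right) + \left(\left(-1\right) 2 + G\right)\right)^{2} = \left(\left(78 + 47\right) - 8\right)^{2} = \left(125 - 8\right)^{2} = 117^{2} = 13689$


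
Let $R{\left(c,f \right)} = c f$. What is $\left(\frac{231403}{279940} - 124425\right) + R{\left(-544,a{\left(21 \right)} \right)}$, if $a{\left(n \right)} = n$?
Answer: $- \frac{38029337657}{279940} \approx -1.3585 \cdot 10^{5}$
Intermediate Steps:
$\left(\frac{231403}{279940} - 124425\right) + R{\left(-544,a{\left(21 \right)} \right)} = \left(\frac{231403}{279940} - 124425\right) - 11424 = - \frac{34831303097}{279940} - 11424 = - \frac{38029337657}{279940}$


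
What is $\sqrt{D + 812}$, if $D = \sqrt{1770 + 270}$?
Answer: $\sqrt{812 + 2 \sqrt{510}} \approx 29.277$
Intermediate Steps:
$D = 2 \sqrt{510}$ ($D = \sqrt{2040} = 2 \sqrt{510} \approx 45.166$)
$\sqrt{D + 812} = \sqrt{2 \sqrt{510} + 812} = \sqrt{812 + 2 \sqrt{510}}$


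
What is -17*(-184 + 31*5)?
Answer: 493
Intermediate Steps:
-17*(-184 + 31*5) = -17*(-184 + 155) = -17*(-29) = 493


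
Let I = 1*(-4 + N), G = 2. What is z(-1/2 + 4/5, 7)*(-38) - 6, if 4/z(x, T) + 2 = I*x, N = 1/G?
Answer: 2674/61 ≈ 43.836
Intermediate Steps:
N = ½ (N = 1/2 = ½ ≈ 0.50000)
I = -7/2 (I = 1*(-4 + ½) = 1*(-7/2) = -7/2 ≈ -3.5000)
z(x, T) = 4/(-2 - 7*x/2)
z(-1/2 + 4/5, 7)*(-38) - 6 = -8/(4 + 7*(-1/2 + 4/5))*(-38) - 6 = -8/(4 + 7*(-1*½ + 4*(⅕)))*(-38) - 6 = -8/(4 + 7*(-½ + ⅘))*(-38) - 6 = -8/(4 + 7*(3/10))*(-38) - 6 = -8/(4 + 21/10)*(-38) - 6 = -8/61/10*(-38) - 6 = -8*10/61*(-38) - 6 = -80/61*(-38) - 6 = 3040/61 - 6 = 2674/61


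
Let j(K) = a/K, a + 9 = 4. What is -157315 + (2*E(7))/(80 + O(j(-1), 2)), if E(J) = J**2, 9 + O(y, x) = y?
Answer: -5977921/38 ≈ -1.5731e+5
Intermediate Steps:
a = -5 (a = -9 + 4 = -5)
j(K) = -5/K
O(y, x) = -9 + y
-157315 + (2*E(7))/(80 + O(j(-1), 2)) = -157315 + (2*7**2)/(80 + (-9 - 5/(-1))) = -157315 + (2*49)/(80 + (-9 - 5*(-1))) = -157315 + 98/(80 + (-9 + 5)) = -157315 + 98/(80 - 4) = -157315 + 98/76 = -157315 + 98*(1/76) = -157315 + 49/38 = -5977921/38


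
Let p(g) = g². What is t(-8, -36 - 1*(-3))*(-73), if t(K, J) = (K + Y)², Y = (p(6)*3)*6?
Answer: -29900800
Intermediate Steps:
Y = 648 (Y = (6²*3)*6 = (36*3)*6 = 108*6 = 648)
t(K, J) = (648 + K)² (t(K, J) = (K + 648)² = (648 + K)²)
t(-8, -36 - 1*(-3))*(-73) = (648 - 8)²*(-73) = 640²*(-73) = 409600*(-73) = -29900800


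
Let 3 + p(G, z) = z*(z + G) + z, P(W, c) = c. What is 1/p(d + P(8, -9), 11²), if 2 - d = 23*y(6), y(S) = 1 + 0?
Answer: 1/11129 ≈ 8.9855e-5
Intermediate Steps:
y(S) = 1
d = -21 (d = 2 - 23 = -21)
p(G, z) = -3 + z + z*(G + z) (p(G, z) = -3 + (z*(z + G) + z) = -3 + (z*(G + z) + z) = -3 + (z + z*(G + z)) = -3 + z + z*(G + z))
1/p(d + P(8, -9), 11²) = 1/(-3 + 11² + (11²)² + (-21 - 9)*11²) = 1/(-3 + 121 + 121² - 30*121) = 1/(-3 + 121 + 14641 - 3630) = 1/11129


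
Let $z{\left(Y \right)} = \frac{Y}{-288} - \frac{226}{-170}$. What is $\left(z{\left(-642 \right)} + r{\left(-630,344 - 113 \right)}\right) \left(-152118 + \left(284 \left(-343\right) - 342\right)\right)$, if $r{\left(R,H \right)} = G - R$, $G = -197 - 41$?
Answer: $- \frac{25203948343}{255} \approx -9.8839 \cdot 10^{7}$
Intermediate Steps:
$z{\left(Y \right)} = \frac{113}{85} - \frac{Y}{288}$ ($z{\left(Y \right)} = Y \left(- \frac{1}{288}\right) - - \frac{113}{85} = - \frac{Y}{288} + \frac{113}{85} = \frac{113}{85} - \frac{Y}{288}$)
$G = -238$ ($G = -197 - 41 = -238$)
$r{\left(R,H \right)} = -238 - R$
$\left(z{\left(-642 \right)} + r{\left(-630,344 - 113 \right)}\right) \left(-152118 + \left(284 \left(-343\right) - 342\right)\right) = \left(\left(\frac{113}{85} - - \frac{107}{48}\right) - -392\right) \left(-152118 + \left(284 \left(-343\right) - 342\right)\right) = \left(\left(\frac{113}{85} + \frac{107}{48}\right) + \left(-238 + 630\right)\right) \left(-152118 - 97754\right) = \left(\frac{14519}{4080} + 392\right) \left(-152118 - 97754\right) = \frac{1613879}{4080} \left(-249872\right) = - \frac{25203948343}{255}$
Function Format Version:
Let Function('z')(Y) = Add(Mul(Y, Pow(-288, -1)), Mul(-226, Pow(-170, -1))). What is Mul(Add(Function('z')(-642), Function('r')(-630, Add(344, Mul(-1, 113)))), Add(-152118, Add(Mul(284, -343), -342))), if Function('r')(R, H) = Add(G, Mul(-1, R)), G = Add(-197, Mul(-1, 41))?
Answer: Rational(-25203948343, 255) ≈ -9.8839e+7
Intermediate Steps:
Function('z')(Y) = Add(Rational(113, 85), Mul(Rational(-1, 288), Y)) (Function('z')(Y) = Add(Mul(Y, Rational(-1, 288)), Mul(-226, Rational(-1, 170))) = Add(Mul(Rational(-1, 288), Y), Rational(113, 85)) = Add(Rational(113, 85), Mul(Rational(-1, 288), Y)))
G = -238 (G = Add(-197, -41) = -238)
Function('r')(R, H) = Add(-238, Mul(-1, R))
Mul(Add(Function('z')(-642), Function('r')(-630, Add(344, Mul(-1, 113)))), Add(-152118, Add(Mul(284, -343), -342))) = Mul(Add(Add(Rational(113, 85), Mul(Rational(-1, 288), -642)), Add(-238, Mul(-1, -630))), Add(-152118, Add(Mul(284, -343), -342))) = Mul(Add(Add(Rational(113, 85), Rational(107, 48)), Add(-238, 630)), Add(-152118, Add(-97412, -342))) = Mul(Add(Rational(14519, 4080), 392), Add(-152118, -97754)) = Mul(Rational(1613879, 4080), -249872) = Rational(-25203948343, 255)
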